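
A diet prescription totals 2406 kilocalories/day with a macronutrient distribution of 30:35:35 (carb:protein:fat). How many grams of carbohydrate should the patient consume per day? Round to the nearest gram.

Carbohydrate energy = 30% × 2406 = 721.8 kcal.
At 4 kcal/g: 721.8 ÷ 4 = 180.45 g.

180 g/day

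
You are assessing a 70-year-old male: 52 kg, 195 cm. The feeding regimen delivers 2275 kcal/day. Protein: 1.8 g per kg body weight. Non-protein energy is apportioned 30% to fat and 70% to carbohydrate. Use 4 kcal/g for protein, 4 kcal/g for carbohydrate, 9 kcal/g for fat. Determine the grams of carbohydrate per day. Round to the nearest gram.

Protein = 1.8 × 52 = 93.6 g → 93.6 × 4 = 374.4 kcal.
Non-protein calories = 2275 − 374.4 = 1900.6 kcal.
Fat: 30% × 1900.6 = 570.18 kcal; carbohydrate: 1330.42 kcal.
Carbohydrate: 1330.42 kcal ÷ 4 kcal/g = 332.605 g.

333 g/day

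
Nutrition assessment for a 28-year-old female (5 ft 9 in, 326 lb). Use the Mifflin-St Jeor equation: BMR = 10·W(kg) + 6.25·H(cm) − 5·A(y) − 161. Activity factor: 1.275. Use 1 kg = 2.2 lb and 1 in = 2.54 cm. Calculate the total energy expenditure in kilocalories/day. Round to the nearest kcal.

Convert to metric: weight = 326 ÷ 2.2 = 148.1818 kg; height = (5×12 + 9) × 2.54 = 69 × 2.54 = 175.26 cm.
Mifflin-St Jeor (female): BMR = 10(148.1818) + 6.25(175.26) − 5(28) − 161 = 1481.8182 + 1095.375 − 140 − 161 = 2276.1932 kcal/day.
TEE = BMR × activity factor = 2276.1932 × 1.275 = 2902.1463 kcal/day.

2902 kilocalories/day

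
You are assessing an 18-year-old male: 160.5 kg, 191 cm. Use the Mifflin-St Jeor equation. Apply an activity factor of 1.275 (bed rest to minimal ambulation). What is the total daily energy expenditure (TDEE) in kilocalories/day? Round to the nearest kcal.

3460 kilocalories/day

Mifflin-St Jeor (male): BMR = 10(160.5) + 6.25(191) − 5(18) + 5 = 1605 + 1193.75 − 90 + 5 = 2713.75 kcal/day.
TEE = BMR × activity factor = 2713.75 × 1.275 = 3460.0313 kcal/day.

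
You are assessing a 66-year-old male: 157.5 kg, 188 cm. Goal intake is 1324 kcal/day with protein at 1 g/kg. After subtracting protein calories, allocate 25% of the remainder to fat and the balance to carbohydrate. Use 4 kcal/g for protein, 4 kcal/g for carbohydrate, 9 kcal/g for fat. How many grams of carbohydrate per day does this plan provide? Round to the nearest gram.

Protein = 1 × 157.5 = 157.5 g → 157.5 × 4 = 630 kcal.
Non-protein calories = 1324 − 630 = 694 kcal.
Fat: 25% × 694 = 173.5 kcal; carbohydrate: 520.5 kcal.
Carbohydrate: 520.5 kcal ÷ 4 kcal/g = 130.125 g.

130 g/day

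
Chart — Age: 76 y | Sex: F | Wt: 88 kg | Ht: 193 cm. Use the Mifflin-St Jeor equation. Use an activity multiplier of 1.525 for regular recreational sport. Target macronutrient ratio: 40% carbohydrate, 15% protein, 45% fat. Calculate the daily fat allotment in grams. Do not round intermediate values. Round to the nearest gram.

118 g/day

Mifflin-St Jeor (female): BMR = 10(88) + 6.25(193) − 5(76) − 161 = 880 + 1206.25 − 380 − 161 = 1545.25 kcal/day.
TEE = 1545.25 × 1.525 = 2356.5063 kcal/day.
Fat energy = 45% × 2356.5063 = 1060.4278 kcal.
Fat = 1060.4278 ÷ 9 kcal/g = 117.8253 g.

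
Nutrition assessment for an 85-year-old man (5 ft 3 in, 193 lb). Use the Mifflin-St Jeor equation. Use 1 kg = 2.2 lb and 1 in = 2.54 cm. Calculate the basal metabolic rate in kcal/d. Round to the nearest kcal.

Convert to metric: weight = 193 ÷ 2.2 = 87.7273 kg; height = (5×12 + 3) × 2.54 = 63 × 2.54 = 160.02 cm.
Mifflin-St Jeor (male): BMR = 10(87.7273) + 6.25(160.02) − 5(85) + 5 = 877.2727 + 1000.125 − 425 + 5 = 1457.3977 kcal/day.

1457 kcal/d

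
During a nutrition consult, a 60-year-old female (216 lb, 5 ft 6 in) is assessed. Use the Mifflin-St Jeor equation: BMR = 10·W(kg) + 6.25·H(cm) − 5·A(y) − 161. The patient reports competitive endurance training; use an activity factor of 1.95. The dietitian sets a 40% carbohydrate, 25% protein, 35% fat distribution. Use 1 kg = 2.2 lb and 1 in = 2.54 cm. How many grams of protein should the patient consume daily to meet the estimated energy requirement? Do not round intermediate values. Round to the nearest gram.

191 g/day

Convert to metric: weight = 216 ÷ 2.2 = 98.1818 kg; height = (5×12 + 6) × 2.54 = 66 × 2.54 = 167.64 cm.
Mifflin-St Jeor (female): BMR = 10(98.1818) + 6.25(167.64) − 5(60) − 161 = 981.8182 + 1047.75 − 300 − 161 = 1568.5682 kcal/day.
TEE = 1568.5682 × 1.95 = 3058.708 kcal/day.
Protein energy = 25% × 3058.708 = 764.677 kcal.
Protein = 764.677 ÷ 4 kcal/g = 191.1692 g.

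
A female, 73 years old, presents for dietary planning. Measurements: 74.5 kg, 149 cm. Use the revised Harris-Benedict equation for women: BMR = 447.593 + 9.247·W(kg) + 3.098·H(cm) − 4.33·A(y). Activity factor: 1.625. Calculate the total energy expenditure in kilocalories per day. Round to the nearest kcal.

Harris-Benedict: BMR = 447.593 + 9.247(74.5) + 3.098(149) − 4.33(73) = 1282.0065 kcal/day.
TEE = BMR × activity factor = 1282.0065 × 1.625 = 2083.2606 kcal/day.

2083 kilocalories per day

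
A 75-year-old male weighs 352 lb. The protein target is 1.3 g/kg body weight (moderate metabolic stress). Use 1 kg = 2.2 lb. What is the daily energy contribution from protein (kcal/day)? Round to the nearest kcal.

832 kcal/day

Weight in kg = 352 ÷ 2.2 = 160 kg.
Protein = 1.3 g/kg × 160 kg = 208 g/day.
Protein energy = 208 g × 4 kcal/g = 832 kcal/day.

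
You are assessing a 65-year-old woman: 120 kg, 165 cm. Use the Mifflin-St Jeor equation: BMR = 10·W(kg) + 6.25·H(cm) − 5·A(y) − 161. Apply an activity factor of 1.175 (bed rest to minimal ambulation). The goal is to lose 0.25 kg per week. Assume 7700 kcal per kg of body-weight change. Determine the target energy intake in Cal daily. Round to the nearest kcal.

Mifflin-St Jeor (female): BMR = 10(120) + 6.25(165) − 5(65) − 161 = 1200 + 1031.25 − 325 − 161 = 1745.25 kcal/day.
TEE = 1745.25 × 1.175 = 2050.6688 kcal/day.
Required daily deficit = 0.25 × 7700 ÷ 7 = 275 kcal/day.
Target intake = 2050.6688 − 275 = 1775.6688 kcal/day.

1776 Cal daily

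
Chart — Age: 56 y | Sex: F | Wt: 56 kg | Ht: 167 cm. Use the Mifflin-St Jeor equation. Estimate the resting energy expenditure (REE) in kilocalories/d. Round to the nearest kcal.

Mifflin-St Jeor (female): BMR = 10(56) + 6.25(167) − 5(56) − 161 = 560 + 1043.75 − 280 − 161 = 1162.75 kcal/day.

1163 kilocalories/d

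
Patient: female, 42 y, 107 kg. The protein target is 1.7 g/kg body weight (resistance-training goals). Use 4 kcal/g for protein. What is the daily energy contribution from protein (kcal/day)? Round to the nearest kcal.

728 kcal/day

Protein = 1.7 g/kg × 107 kg = 181.9 g/day.
Protein energy = 181.9 g × 4 kcal/g = 727.6 kcal/day.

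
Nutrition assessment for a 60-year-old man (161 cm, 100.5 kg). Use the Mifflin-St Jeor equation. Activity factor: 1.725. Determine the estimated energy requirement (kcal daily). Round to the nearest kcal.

Mifflin-St Jeor (male): BMR = 10(100.5) + 6.25(161) − 5(60) + 5 = 1005 + 1006.25 − 300 + 5 = 1716.25 kcal/day.
TEE = BMR × activity factor = 1716.25 × 1.725 = 2960.5313 kcal/day.

2961 kcal daily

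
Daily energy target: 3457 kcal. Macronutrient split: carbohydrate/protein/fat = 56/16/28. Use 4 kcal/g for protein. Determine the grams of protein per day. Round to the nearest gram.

Protein energy = 16% × 3457 = 553.12 kcal.
At 4 kcal/g: 553.12 ÷ 4 = 138.28 g.

138 g/day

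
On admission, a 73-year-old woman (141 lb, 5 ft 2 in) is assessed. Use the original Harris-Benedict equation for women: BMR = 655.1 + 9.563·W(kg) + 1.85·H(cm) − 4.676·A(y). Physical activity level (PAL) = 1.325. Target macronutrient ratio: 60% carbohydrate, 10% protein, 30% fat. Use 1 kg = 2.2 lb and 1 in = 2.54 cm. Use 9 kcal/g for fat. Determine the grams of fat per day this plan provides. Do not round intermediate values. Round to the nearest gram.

Convert to metric: weight = 141 ÷ 2.2 = 64.0909 kg; height = (5×12 + 2) × 2.54 = 62 × 2.54 = 157.48 cm.
Harris-Benedict: BMR = 655.1 + 9.563(64.0909) + 1.85(157.48) − 4.676(73) = 1217.9914 kcal/day.
TEE = 1217.9914 × 1.325 = 1613.8386 kcal/day.
Fat energy = 30% × 1613.8386 = 484.1516 kcal.
Fat = 484.1516 ÷ 9 kcal/g = 53.7946 g.

54 g/day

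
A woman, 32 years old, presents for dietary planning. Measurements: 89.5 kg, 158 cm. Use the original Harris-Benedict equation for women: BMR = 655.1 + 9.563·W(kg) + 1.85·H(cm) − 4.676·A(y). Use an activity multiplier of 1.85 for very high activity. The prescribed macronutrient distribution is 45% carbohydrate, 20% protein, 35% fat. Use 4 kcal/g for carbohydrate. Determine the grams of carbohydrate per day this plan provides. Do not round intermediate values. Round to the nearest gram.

Harris-Benedict: BMR = 655.1 + 9.563(89.5) + 1.85(158) − 4.676(32) = 1653.6565 kcal/day.
TEE = 1653.6565 × 1.85 = 3059.2645 kcal/day.
Carbohydrate energy = 45% × 3059.2645 = 1376.669 kcal.
Carbohydrate = 1376.669 ÷ 4 kcal/g = 344.1673 g.

344 g/day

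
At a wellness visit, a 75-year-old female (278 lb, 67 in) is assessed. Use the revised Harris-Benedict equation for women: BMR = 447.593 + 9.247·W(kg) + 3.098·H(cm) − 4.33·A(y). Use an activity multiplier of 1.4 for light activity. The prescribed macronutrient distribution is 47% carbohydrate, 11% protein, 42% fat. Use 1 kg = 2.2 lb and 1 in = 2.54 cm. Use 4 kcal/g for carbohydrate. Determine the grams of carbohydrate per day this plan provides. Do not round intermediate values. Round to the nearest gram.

299 g/day

Convert to metric: weight = 278 ÷ 2.2 = 126.3636 kg; height = 67 × 2.54 = 170.18 cm.
Harris-Benedict: BMR = 447.593 + 9.247(126.3636) + 3.098(170.18) − 4.33(75) = 1818.5452 kcal/day.
TEE = 1818.5452 × 1.4 = 2545.9633 kcal/day.
Carbohydrate energy = 47% × 2545.9633 = 1196.6027 kcal.
Carbohydrate = 1196.6027 ÷ 4 kcal/g = 299.1507 g.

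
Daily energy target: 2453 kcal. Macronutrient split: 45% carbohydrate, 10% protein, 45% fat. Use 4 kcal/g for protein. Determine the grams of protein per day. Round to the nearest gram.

Protein energy = 10% × 2453 = 245.3 kcal.
At 4 kcal/g: 245.3 ÷ 4 = 61.325 g.

61 g/day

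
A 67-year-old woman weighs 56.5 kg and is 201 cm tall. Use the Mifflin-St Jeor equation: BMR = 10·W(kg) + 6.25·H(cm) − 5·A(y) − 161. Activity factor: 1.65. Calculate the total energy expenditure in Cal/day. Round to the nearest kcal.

Mifflin-St Jeor (female): BMR = 10(56.5) + 6.25(201) − 5(67) − 161 = 565 + 1256.25 − 335 − 161 = 1325.25 kcal/day.
TEE = BMR × activity factor = 1325.25 × 1.65 = 2186.6625 kcal/day.

2187 Cal/day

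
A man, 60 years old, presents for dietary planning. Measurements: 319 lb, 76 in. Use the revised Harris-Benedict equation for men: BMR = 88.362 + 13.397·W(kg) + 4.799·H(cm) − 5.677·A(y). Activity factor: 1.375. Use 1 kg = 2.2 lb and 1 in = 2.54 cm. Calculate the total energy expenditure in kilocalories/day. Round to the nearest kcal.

Convert to metric: weight = 319 ÷ 2.2 = 145 kg; height = 76 × 2.54 = 193.04 cm.
Harris-Benedict: BMR = 88.362 + 13.397(145) + 4.799(193.04) − 5.677(60) = 2616.706 kcal/day.
TEE = BMR × activity factor = 2616.706 × 1.375 = 3597.9707 kcal/day.

3598 kilocalories/day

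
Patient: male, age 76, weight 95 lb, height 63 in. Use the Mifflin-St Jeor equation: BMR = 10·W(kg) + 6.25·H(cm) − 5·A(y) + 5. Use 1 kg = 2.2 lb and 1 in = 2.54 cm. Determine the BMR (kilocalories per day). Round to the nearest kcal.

Convert to metric: weight = 95 ÷ 2.2 = 43.1818 kg; height = 63 × 2.54 = 160.02 cm.
Mifflin-St Jeor (male): BMR = 10(43.1818) + 6.25(160.02) − 5(76) + 5 = 431.8182 + 1000.125 − 380 + 5 = 1056.9432 kcal/day.

1057 kilocalories per day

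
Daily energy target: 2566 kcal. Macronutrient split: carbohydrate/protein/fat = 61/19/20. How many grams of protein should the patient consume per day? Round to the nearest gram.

Protein energy = 19% × 2566 = 487.54 kcal.
At 4 kcal/g: 487.54 ÷ 4 = 121.885 g.

122 g/day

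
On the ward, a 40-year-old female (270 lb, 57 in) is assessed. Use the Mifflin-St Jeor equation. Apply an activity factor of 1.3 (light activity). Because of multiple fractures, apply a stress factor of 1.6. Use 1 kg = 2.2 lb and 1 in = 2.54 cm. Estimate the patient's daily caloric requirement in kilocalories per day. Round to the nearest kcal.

Convert to metric: weight = 270 ÷ 2.2 = 122.7273 kg; height = 57 × 2.54 = 144.78 cm.
Mifflin-St Jeor (female): BMR = 10(122.7273) + 6.25(144.78) − 5(40) − 161 = 1227.2727 + 904.875 − 200 − 161 = 1771.1477 kcal/day.
TEE = BMR × activity factor = 1771.1477 × 1.3 = 2302.492 kcal/day.
Apply stress factor: 2302.492 × 1.6 = 3683.9873 kcal/day.

3684 kilocalories per day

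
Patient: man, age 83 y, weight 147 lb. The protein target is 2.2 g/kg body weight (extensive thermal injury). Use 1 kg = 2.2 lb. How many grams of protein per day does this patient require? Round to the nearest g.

Weight in kg = 147 ÷ 2.2 = 66.8182 kg.
Protein = 2.2 g/kg × 66.8182 kg = 147 g/day.

147 g/day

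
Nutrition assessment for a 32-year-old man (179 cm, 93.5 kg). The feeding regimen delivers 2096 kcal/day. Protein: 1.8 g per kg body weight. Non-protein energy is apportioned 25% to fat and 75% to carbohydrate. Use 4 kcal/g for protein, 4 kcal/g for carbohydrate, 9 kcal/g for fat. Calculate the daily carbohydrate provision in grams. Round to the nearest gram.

Protein = 1.8 × 93.5 = 168.3 g → 168.3 × 4 = 673.2 kcal.
Non-protein calories = 2096 − 673.2 = 1422.8 kcal.
Fat: 25% × 1422.8 = 355.7 kcal; carbohydrate: 1067.1 kcal.
Carbohydrate: 1067.1 kcal ÷ 4 kcal/g = 266.775 g.

267 g/day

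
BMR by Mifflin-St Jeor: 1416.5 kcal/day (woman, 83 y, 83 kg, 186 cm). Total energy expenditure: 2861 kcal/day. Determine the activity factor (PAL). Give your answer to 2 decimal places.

Activity factor = TEE ÷ BMR = 2861 ÷ 1416.5 = 2.02.

2.02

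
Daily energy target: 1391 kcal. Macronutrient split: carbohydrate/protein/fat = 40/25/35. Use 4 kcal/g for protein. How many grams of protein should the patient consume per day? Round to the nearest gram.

Protein energy = 25% × 1391 = 347.75 kcal.
At 4 kcal/g: 347.75 ÷ 4 = 86.9375 g.

87 g/day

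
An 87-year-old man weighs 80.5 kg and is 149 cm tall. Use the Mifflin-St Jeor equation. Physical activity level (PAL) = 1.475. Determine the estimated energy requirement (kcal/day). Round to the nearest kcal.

1927 kcal/day

Mifflin-St Jeor (male): BMR = 10(80.5) + 6.25(149) − 5(87) + 5 = 805 + 931.25 − 435 + 5 = 1306.25 kcal/day.
TEE = BMR × activity factor = 1306.25 × 1.475 = 1926.7188 kcal/day.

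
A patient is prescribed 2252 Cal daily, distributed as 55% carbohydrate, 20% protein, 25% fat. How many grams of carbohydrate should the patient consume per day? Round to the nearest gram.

310 g/day

Carbohydrate energy = 55% × 2252 = 1238.6 kcal.
At 4 kcal/g: 1238.6 ÷ 4 = 309.65 g.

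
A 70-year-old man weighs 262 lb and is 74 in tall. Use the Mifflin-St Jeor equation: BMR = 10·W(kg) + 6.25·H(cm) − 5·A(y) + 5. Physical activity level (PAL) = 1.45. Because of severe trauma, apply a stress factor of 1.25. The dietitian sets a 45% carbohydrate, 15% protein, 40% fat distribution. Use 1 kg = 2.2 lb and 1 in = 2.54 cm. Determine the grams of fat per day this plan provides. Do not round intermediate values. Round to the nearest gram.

163 g/day

Convert to metric: weight = 262 ÷ 2.2 = 119.0909 kg; height = 74 × 2.54 = 187.96 cm.
Mifflin-St Jeor (male): BMR = 10(119.0909) + 6.25(187.96) − 5(70) + 5 = 1190.9091 + 1174.75 − 350 + 5 = 2020.6591 kcal/day.
TEE = 2020.6591 × 1.45 = 2929.9557 kcal/day.
With stress factor 1.25: 2929.9557 × 1.25 = 3662.4446 kcal/day.
Fat energy = 40% × 3662.4446 = 1464.9778 kcal.
Fat = 1464.9778 ÷ 9 kcal/g = 162.7753 g.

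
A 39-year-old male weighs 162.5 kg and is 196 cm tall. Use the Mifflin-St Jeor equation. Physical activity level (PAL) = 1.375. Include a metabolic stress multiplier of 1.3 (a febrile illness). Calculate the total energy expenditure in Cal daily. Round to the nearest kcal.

4755 Cal daily

Mifflin-St Jeor (male): BMR = 10(162.5) + 6.25(196) − 5(39) + 5 = 1625 + 1225 − 195 + 5 = 2660 kcal/day.
TEE = BMR × activity factor = 2660 × 1.375 = 3657.5 kcal/day.
Apply stress factor: 3657.5 × 1.3 = 4754.75 kcal/day.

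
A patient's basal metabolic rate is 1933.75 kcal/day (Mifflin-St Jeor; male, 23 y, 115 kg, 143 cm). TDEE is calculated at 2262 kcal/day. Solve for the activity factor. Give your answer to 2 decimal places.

Activity factor = TEE ÷ BMR = 2262 ÷ 1933.75 = 1.17.

1.17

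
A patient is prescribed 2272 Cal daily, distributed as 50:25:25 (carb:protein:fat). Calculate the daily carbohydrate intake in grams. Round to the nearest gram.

Carbohydrate energy = 50% × 2272 = 1136 kcal.
At 4 kcal/g: 1136 ÷ 4 = 284 g.

284 g/day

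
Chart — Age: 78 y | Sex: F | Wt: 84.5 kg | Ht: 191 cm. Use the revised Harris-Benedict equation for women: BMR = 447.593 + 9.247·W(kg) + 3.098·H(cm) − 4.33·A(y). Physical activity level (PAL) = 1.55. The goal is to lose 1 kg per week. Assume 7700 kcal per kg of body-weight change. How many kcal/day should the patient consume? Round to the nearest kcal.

1199 kcal/day

Harris-Benedict: BMR = 447.593 + 9.247(84.5) + 3.098(191) − 4.33(78) = 1482.9425 kcal/day.
TEE = 1482.9425 × 1.55 = 2298.5609 kcal/day.
Required daily deficit = 1 × 7700 ÷ 7 = 1100 kcal/day.
Target intake = 2298.5609 − 1100 = 1198.5609 kcal/day.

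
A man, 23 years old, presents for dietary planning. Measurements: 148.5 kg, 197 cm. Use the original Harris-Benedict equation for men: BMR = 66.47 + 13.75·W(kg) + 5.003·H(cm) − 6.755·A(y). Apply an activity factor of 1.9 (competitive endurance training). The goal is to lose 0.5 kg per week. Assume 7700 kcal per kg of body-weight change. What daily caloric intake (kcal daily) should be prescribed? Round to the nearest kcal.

5033 kcal daily

Harris-Benedict: BMR = 66.47 + 13.75(148.5) + 5.003(197) − 6.755(23) = 2938.571 kcal/day.
TEE = 2938.571 × 1.9 = 5583.2849 kcal/day.
Required daily deficit = 0.5 × 7700 ÷ 7 = 550 kcal/day.
Target intake = 5583.2849 − 550 = 5033.2849 kcal/day.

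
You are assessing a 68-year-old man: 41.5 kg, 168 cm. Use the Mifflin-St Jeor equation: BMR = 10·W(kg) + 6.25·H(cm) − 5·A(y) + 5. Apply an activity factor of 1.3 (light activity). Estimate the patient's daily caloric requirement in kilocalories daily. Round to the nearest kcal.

Mifflin-St Jeor (male): BMR = 10(41.5) + 6.25(168) − 5(68) + 5 = 415 + 1050 − 340 + 5 = 1130 kcal/day.
TEE = BMR × activity factor = 1130 × 1.3 = 1469 kcal/day.

1469 kilocalories daily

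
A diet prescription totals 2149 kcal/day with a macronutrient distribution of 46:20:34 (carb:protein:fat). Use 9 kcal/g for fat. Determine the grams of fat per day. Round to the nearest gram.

Fat energy = 34% × 2149 = 730.66 kcal.
At 9 kcal/g: 730.66 ÷ 9 = 81.1844 g.

81 g/day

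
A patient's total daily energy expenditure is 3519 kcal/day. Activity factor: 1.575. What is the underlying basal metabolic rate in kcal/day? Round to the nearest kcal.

2234 kcal/day

BMR = TEE ÷ activity factor = 3519 ÷ 1.575 = 2234.2857 kcal/day.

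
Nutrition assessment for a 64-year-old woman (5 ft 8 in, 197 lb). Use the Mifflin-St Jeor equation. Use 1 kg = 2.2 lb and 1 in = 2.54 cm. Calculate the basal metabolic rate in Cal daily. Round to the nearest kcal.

1494 Cal daily

Convert to metric: weight = 197 ÷ 2.2 = 89.5455 kg; height = (5×12 + 8) × 2.54 = 68 × 2.54 = 172.72 cm.
Mifflin-St Jeor (female): BMR = 10(89.5455) + 6.25(172.72) − 5(64) − 161 = 895.4545 + 1079.5 − 320 − 161 = 1493.9545 kcal/day.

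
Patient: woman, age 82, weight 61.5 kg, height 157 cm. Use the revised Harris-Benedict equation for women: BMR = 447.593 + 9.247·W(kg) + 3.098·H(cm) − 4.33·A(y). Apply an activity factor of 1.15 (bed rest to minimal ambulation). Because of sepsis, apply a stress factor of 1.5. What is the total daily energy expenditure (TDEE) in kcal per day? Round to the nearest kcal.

1980 kcal per day

Harris-Benedict: BMR = 447.593 + 9.247(61.5) + 3.098(157) − 4.33(82) = 1147.6095 kcal/day.
TEE = BMR × activity factor = 1147.6095 × 1.15 = 1319.7509 kcal/day.
Apply stress factor: 1319.7509 × 1.5 = 1979.6264 kcal/day.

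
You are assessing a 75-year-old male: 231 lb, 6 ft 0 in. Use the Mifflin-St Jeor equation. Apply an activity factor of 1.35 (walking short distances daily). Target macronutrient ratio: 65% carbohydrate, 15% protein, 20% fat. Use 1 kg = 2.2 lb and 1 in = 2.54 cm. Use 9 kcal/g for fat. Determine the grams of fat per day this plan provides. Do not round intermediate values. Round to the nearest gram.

55 g/day

Convert to metric: weight = 231 ÷ 2.2 = 105 kg; height = (6×12 + 0) × 2.54 = 72 × 2.54 = 182.88 cm.
Mifflin-St Jeor (male): BMR = 10(105) + 6.25(182.88) − 5(75) + 5 = 1050 + 1143 − 375 + 5 = 1823 kcal/day.
TEE = 1823 × 1.35 = 2461.05 kcal/day.
Fat energy = 20% × 2461.05 = 492.21 kcal.
Fat = 492.21 ÷ 9 kcal/g = 54.69 g.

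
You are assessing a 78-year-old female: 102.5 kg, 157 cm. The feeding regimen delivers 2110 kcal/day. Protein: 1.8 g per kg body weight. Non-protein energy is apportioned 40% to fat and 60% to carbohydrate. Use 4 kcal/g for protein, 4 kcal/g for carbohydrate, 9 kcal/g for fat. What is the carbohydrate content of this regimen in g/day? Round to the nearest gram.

206 g/day

Protein = 1.8 × 102.5 = 184.5 g → 184.5 × 4 = 738 kcal.
Non-protein calories = 2110 − 738 = 1372 kcal.
Fat: 40% × 1372 = 548.8 kcal; carbohydrate: 823.2 kcal.
Carbohydrate: 823.2 kcal ÷ 4 kcal/g = 205.8 g.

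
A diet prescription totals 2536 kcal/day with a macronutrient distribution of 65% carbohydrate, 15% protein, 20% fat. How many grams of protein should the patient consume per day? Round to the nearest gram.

95 g/day

Protein energy = 15% × 2536 = 380.4 kcal.
At 4 kcal/g: 380.4 ÷ 4 = 95.1 g.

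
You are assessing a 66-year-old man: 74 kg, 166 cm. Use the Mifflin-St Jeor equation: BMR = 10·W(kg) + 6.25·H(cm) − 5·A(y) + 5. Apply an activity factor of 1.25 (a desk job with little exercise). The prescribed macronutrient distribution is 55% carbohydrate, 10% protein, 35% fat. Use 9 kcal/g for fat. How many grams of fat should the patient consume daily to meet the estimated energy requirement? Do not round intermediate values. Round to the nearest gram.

Mifflin-St Jeor (male): BMR = 10(74) + 6.25(166) − 5(66) + 5 = 740 + 1037.5 − 330 + 5 = 1452.5 kcal/day.
TEE = 1452.5 × 1.25 = 1815.625 kcal/day.
Fat energy = 35% × 1815.625 = 635.4688 kcal.
Fat = 635.4688 ÷ 9 kcal/g = 70.6076 g.

71 g/day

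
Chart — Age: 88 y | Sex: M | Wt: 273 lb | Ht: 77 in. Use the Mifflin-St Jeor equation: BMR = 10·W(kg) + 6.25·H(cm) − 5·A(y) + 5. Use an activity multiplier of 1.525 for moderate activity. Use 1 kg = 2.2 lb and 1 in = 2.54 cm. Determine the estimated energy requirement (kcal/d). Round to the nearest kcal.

3093 kcal/d

Convert to metric: weight = 273 ÷ 2.2 = 124.0909 kg; height = 77 × 2.54 = 195.58 cm.
Mifflin-St Jeor (male): BMR = 10(124.0909) + 6.25(195.58) − 5(88) + 5 = 1240.9091 + 1222.375 − 440 + 5 = 2028.2841 kcal/day.
TEE = BMR × activity factor = 2028.2841 × 1.525 = 3093.1332 kcal/day.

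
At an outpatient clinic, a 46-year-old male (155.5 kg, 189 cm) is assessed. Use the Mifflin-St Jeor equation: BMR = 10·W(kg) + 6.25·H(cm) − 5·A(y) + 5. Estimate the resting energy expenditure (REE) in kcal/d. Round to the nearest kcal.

2511 kcal/d

Mifflin-St Jeor (male): BMR = 10(155.5) + 6.25(189) − 5(46) + 5 = 1555 + 1181.25 − 230 + 5 = 2511.25 kcal/day.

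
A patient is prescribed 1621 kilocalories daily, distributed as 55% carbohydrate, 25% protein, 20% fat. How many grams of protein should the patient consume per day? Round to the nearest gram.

101 g/day

Protein energy = 25% × 1621 = 405.25 kcal.
At 4 kcal/g: 405.25 ÷ 4 = 101.3125 g.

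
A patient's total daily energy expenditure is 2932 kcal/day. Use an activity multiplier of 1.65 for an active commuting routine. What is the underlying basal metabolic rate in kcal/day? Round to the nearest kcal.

BMR = TEE ÷ activity factor = 2932 ÷ 1.65 = 1776.9697 kcal/day.

1777 kcal/day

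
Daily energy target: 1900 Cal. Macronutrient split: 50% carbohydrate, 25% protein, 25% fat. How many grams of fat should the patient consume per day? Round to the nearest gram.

Fat energy = 25% × 1900 = 475 kcal.
At 9 kcal/g: 475 ÷ 9 = 52.7778 g.

53 g/day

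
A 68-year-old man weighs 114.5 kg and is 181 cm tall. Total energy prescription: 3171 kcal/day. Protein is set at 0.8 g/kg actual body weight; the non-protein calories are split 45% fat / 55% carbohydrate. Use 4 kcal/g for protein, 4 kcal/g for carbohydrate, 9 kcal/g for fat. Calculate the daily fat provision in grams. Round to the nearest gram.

Protein = 0.8 × 114.5 = 91.6 g → 91.6 × 4 = 366.4 kcal.
Non-protein calories = 3171 − 366.4 = 2804.6 kcal.
Fat: 45% × 2804.6 = 1262.07 kcal; carbohydrate: 1542.53 kcal.
Fat: 1262.07 kcal ÷ 9 kcal/g = 140.23 g.

140 g/day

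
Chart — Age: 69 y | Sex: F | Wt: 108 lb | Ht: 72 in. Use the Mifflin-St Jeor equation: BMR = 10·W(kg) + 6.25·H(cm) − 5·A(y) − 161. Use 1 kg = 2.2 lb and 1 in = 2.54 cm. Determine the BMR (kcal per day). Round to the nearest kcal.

1128 kcal per day

Convert to metric: weight = 108 ÷ 2.2 = 49.0909 kg; height = 72 × 2.54 = 182.88 cm.
Mifflin-St Jeor (female): BMR = 10(49.0909) + 6.25(182.88) − 5(69) − 161 = 490.9091 + 1143 − 345 − 161 = 1127.9091 kcal/day.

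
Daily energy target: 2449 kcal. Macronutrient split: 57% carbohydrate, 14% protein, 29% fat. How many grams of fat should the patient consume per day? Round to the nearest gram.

Fat energy = 29% × 2449 = 710.21 kcal.
At 9 kcal/g: 710.21 ÷ 9 = 78.9122 g.

79 g/day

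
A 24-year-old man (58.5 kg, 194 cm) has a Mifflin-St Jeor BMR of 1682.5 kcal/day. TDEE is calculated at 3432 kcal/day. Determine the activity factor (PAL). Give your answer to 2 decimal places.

Activity factor = TEE ÷ BMR = 3432 ÷ 1682.5 = 2.04.

2.04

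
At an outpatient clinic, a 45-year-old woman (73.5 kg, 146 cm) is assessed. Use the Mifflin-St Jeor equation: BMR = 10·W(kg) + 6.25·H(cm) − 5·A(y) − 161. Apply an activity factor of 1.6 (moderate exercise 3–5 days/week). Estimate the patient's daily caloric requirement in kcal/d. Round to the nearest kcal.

2018 kcal/d

Mifflin-St Jeor (female): BMR = 10(73.5) + 6.25(146) − 5(45) − 161 = 735 + 912.5 − 225 − 161 = 1261.5 kcal/day.
TEE = BMR × activity factor = 1261.5 × 1.6 = 2018.4 kcal/day.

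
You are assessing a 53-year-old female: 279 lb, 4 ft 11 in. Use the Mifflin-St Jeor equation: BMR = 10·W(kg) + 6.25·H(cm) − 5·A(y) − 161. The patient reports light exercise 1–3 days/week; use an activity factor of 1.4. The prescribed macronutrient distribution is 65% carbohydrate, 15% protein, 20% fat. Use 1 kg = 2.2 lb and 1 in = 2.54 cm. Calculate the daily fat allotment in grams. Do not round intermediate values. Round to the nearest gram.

55 g/day

Convert to metric: weight = 279 ÷ 2.2 = 126.8182 kg; height = (4×12 + 11) × 2.54 = 59 × 2.54 = 149.86 cm.
Mifflin-St Jeor (female): BMR = 10(126.8182) + 6.25(149.86) − 5(53) − 161 = 1268.1818 + 936.625 − 265 − 161 = 1778.8068 kcal/day.
TEE = 1778.8068 × 1.4 = 2490.3295 kcal/day.
Fat energy = 20% × 2490.3295 = 498.0659 kcal.
Fat = 498.0659 ÷ 9 kcal/g = 55.3407 g.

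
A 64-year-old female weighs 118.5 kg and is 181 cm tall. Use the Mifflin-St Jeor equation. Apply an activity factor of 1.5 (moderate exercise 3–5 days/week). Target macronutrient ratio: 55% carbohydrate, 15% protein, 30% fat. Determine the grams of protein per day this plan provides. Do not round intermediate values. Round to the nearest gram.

Mifflin-St Jeor (female): BMR = 10(118.5) + 6.25(181) − 5(64) − 161 = 1185 + 1131.25 − 320 − 161 = 1835.25 kcal/day.
TEE = 1835.25 × 1.5 = 2752.875 kcal/day.
Protein energy = 15% × 2752.875 = 412.9313 kcal.
Protein = 412.9313 ÷ 4 kcal/g = 103.2328 g.

103 g/day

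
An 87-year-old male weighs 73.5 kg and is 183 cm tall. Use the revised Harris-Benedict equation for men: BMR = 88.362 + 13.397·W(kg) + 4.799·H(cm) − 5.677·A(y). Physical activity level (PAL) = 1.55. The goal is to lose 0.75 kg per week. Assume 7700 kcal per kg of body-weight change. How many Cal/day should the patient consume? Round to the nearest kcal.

1434 Cal/day

Harris-Benedict: BMR = 88.362 + 13.397(73.5) + 4.799(183) − 5.677(87) = 1457.3595 kcal/day.
TEE = 1457.3595 × 1.55 = 2258.9072 kcal/day.
Required daily deficit = 0.75 × 7700 ÷ 7 = 825 kcal/day.
Target intake = 2258.9072 − 825 = 1433.9072 kcal/day.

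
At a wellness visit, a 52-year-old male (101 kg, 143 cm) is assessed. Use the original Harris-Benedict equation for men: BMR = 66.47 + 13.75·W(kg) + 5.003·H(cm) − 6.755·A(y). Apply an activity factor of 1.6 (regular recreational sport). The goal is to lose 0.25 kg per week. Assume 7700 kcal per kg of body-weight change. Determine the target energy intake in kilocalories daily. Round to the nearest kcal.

2636 kilocalories daily

Harris-Benedict: BMR = 66.47 + 13.75(101) + 5.003(143) − 6.755(52) = 1819.389 kcal/day.
TEE = 1819.389 × 1.6 = 2911.0224 kcal/day.
Required daily deficit = 0.25 × 7700 ÷ 7 = 275 kcal/day.
Target intake = 2911.0224 − 275 = 2636.0224 kcal/day.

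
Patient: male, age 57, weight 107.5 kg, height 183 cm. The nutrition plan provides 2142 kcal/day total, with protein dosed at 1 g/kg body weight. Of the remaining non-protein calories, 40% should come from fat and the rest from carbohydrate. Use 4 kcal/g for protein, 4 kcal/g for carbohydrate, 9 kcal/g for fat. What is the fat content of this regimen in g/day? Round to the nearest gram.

76 g/day

Protein = 1 × 107.5 = 107.5 g → 107.5 × 4 = 430 kcal.
Non-protein calories = 2142 − 430 = 1712 kcal.
Fat: 40% × 1712 = 684.8 kcal; carbohydrate: 1027.2 kcal.
Fat: 684.8 kcal ÷ 9 kcal/g = 76.0889 g.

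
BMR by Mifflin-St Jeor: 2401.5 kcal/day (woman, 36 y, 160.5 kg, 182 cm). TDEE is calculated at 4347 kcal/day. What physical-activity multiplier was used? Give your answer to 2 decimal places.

1.81

Activity factor = TEE ÷ BMR = 4347 ÷ 2401.5 = 1.81.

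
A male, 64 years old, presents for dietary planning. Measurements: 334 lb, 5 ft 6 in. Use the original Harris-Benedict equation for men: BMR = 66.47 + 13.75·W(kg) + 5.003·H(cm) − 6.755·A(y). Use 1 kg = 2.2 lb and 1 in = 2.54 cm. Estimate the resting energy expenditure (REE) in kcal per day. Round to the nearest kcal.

Convert to metric: weight = 334 ÷ 2.2 = 151.8182 kg; height = (5×12 + 6) × 2.54 = 66 × 2.54 = 167.64 cm.
Harris-Benedict: BMR = 66.47 + 13.75(151.8182) + 5.003(167.64) − 6.755(64) = 2560.3529 kcal/day.

2560 kcal per day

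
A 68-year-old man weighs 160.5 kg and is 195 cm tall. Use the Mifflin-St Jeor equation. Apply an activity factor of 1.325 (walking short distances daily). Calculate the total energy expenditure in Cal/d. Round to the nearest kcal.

Mifflin-St Jeor (male): BMR = 10(160.5) + 6.25(195) − 5(68) + 5 = 1605 + 1218.75 − 340 + 5 = 2488.75 kcal/day.
TEE = BMR × activity factor = 2488.75 × 1.325 = 3297.5938 kcal/day.

3298 Cal/d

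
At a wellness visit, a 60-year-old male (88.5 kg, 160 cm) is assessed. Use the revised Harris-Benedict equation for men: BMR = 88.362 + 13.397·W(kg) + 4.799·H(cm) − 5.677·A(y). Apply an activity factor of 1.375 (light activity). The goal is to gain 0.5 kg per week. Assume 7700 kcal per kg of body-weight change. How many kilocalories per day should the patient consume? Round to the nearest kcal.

Harris-Benedict: BMR = 88.362 + 13.397(88.5) + 4.799(160) − 5.677(60) = 1701.2165 kcal/day.
TEE = 1701.2165 × 1.375 = 2339.1727 kcal/day.
Required daily surplus = 0.5 × 7700 ÷ 7 = 550 kcal/day.
Target intake = 2339.1727 + 550 = 2889.1727 kcal/day.

2889 kilocalories per day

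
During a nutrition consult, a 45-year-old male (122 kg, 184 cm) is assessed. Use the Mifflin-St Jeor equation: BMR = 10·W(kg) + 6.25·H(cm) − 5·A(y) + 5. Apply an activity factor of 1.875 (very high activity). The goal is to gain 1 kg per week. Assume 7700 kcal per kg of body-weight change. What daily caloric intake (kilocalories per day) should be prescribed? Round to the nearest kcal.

Mifflin-St Jeor (male): BMR = 10(122) + 6.25(184) − 5(45) + 5 = 1220 + 1150 − 225 + 5 = 2150 kcal/day.
TEE = 2150 × 1.875 = 4031.25 kcal/day.
Required daily surplus = 1 × 7700 ÷ 7 = 1100 kcal/day.
Target intake = 4031.25 + 1100 = 5131.25 kcal/day.

5131 kilocalories per day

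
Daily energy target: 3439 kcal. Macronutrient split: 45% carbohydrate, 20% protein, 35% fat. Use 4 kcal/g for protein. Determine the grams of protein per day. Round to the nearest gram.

172 g/day

Protein energy = 20% × 3439 = 687.8 kcal.
At 4 kcal/g: 687.8 ÷ 4 = 171.95 g.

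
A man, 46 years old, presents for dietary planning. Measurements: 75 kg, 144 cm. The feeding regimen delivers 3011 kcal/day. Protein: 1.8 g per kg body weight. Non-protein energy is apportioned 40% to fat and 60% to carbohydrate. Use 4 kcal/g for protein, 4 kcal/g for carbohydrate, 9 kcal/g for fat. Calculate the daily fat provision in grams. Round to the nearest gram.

110 g/day

Protein = 1.8 × 75 = 135 g → 135 × 4 = 540 kcal.
Non-protein calories = 3011 − 540 = 2471 kcal.
Fat: 40% × 2471 = 988.4 kcal; carbohydrate: 1482.6 kcal.
Fat: 988.4 kcal ÷ 9 kcal/g = 109.8222 g.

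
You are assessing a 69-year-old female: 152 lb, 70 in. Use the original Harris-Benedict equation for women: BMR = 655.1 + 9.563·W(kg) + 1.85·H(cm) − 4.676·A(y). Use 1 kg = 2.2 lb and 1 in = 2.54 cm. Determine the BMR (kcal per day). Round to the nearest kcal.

1322 kcal per day

Convert to metric: weight = 152 ÷ 2.2 = 69.0909 kg; height = 70 × 2.54 = 177.8 cm.
Harris-Benedict: BMR = 655.1 + 9.563(69.0909) + 1.85(177.8) − 4.676(69) = 1322.1024 kcal/day.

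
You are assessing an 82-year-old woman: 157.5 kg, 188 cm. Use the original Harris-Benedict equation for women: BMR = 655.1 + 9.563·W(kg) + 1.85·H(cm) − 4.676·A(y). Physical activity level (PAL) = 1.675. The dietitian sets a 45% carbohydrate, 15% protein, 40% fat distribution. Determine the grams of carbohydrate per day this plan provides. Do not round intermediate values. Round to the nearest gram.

Harris-Benedict: BMR = 655.1 + 9.563(157.5) + 1.85(188) − 4.676(82) = 2125.6405 kcal/day.
TEE = 2125.6405 × 1.675 = 3560.4478 kcal/day.
Carbohydrate energy = 45% × 3560.4478 = 1602.2015 kcal.
Carbohydrate = 1602.2015 ÷ 4 kcal/g = 400.5504 g.

401 g/day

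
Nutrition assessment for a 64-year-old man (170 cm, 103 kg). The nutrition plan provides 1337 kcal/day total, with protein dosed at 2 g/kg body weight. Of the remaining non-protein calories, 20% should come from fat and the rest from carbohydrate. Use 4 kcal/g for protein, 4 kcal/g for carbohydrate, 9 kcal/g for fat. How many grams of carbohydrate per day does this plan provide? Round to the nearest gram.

103 g/day

Protein = 2 × 103 = 206 g → 206 × 4 = 824 kcal.
Non-protein calories = 1337 − 824 = 513 kcal.
Fat: 20% × 513 = 102.6 kcal; carbohydrate: 410.4 kcal.
Carbohydrate: 410.4 kcal ÷ 4 kcal/g = 102.6 g.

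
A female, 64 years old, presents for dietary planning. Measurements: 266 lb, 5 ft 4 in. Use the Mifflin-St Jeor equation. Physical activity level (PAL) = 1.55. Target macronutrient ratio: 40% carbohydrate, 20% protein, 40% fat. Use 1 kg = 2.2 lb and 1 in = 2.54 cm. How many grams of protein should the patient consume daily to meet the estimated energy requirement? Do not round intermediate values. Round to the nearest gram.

Convert to metric: weight = 266 ÷ 2.2 = 120.9091 kg; height = (5×12 + 4) × 2.54 = 64 × 2.54 = 162.56 cm.
Mifflin-St Jeor (female): BMR = 10(120.9091) + 6.25(162.56) − 5(64) − 161 = 1209.0909 + 1016 − 320 − 161 = 1744.0909 kcal/day.
TEE = 1744.0909 × 1.55 = 2703.3409 kcal/day.
Protein energy = 20% × 2703.3409 = 540.6682 kcal.
Protein = 540.6682 ÷ 4 kcal/g = 135.167 g.

135 g/day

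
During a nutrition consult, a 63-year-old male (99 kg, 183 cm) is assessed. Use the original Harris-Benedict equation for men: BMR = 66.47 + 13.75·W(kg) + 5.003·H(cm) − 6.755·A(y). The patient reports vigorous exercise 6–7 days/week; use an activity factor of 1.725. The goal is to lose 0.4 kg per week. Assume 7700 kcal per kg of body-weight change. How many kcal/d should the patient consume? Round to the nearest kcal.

Harris-Benedict: BMR = 66.47 + 13.75(99) + 5.003(183) − 6.755(63) = 1917.704 kcal/day.
TEE = 1917.704 × 1.725 = 3308.0394 kcal/day.
Required daily deficit = 0.4 × 7700 ÷ 7 = 440 kcal/day.
Target intake = 3308.0394 − 440 = 2868.0394 kcal/day.

2868 kcal/d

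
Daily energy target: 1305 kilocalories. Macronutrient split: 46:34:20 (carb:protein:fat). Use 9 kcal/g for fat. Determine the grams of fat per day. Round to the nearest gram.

Fat energy = 20% × 1305 = 261 kcal.
At 9 kcal/g: 261 ÷ 9 = 29 g.

29 g/day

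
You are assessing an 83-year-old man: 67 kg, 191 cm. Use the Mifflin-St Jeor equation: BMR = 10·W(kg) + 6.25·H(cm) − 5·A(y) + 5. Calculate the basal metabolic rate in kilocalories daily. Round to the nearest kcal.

Mifflin-St Jeor (male): BMR = 10(67) + 6.25(191) − 5(83) + 5 = 670 + 1193.75 − 415 + 5 = 1453.75 kcal/day.

1454 kilocalories daily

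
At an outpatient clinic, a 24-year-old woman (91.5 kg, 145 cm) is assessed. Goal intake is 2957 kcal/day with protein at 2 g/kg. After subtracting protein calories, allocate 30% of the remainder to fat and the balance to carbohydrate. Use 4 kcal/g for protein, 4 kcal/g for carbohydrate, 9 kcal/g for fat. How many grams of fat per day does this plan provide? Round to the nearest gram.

Protein = 2 × 91.5 = 183 g → 183 × 4 = 732 kcal.
Non-protein calories = 2957 − 732 = 2225 kcal.
Fat: 30% × 2225 = 667.5 kcal; carbohydrate: 1557.5 kcal.
Fat: 667.5 kcal ÷ 9 kcal/g = 74.1667 g.

74 g/day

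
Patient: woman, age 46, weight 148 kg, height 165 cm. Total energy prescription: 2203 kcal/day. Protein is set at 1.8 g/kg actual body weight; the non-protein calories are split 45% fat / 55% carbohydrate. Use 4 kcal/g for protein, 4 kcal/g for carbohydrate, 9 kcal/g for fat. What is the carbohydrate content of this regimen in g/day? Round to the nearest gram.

156 g/day

Protein = 1.8 × 148 = 266.4 g → 266.4 × 4 = 1065.6 kcal.
Non-protein calories = 2203 − 1065.6 = 1137.4 kcal.
Fat: 45% × 1137.4 = 511.83 kcal; carbohydrate: 625.57 kcal.
Carbohydrate: 625.57 kcal ÷ 4 kcal/g = 156.3925 g.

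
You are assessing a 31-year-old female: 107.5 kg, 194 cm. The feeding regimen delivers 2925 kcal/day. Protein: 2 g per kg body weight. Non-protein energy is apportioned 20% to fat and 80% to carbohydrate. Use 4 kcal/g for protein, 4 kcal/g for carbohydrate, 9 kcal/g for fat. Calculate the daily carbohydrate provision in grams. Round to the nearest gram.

413 g/day

Protein = 2 × 107.5 = 215 g → 215 × 4 = 860 kcal.
Non-protein calories = 2925 − 860 = 2065 kcal.
Fat: 20% × 2065 = 413 kcal; carbohydrate: 1652 kcal.
Carbohydrate: 1652 kcal ÷ 4 kcal/g = 413 g.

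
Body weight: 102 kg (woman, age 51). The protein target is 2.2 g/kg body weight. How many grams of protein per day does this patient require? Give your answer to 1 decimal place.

Protein = 2.2 g/kg × 102 kg = 224.4 g/day.

224.4 g/day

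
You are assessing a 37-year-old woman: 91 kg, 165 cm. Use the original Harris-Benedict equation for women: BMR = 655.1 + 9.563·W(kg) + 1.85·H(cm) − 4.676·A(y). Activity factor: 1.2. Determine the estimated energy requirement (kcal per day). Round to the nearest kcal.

1989 kcal per day

Harris-Benedict: BMR = 655.1 + 9.563(91) + 1.85(165) − 4.676(37) = 1657.571 kcal/day.
TEE = BMR × activity factor = 1657.571 × 1.2 = 1989.0852 kcal/day.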